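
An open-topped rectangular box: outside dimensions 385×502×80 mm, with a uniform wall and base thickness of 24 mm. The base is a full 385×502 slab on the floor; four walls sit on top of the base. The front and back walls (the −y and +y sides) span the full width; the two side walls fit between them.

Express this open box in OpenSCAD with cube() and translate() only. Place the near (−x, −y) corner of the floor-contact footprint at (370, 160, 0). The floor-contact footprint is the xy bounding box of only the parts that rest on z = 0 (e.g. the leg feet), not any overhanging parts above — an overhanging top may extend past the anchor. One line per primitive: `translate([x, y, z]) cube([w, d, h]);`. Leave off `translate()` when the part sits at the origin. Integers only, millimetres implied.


translate([370, 160, 0]) cube([385, 502, 24]);
translate([370, 160, 24]) cube([385, 24, 56]);
translate([370, 638, 24]) cube([385, 24, 56]);
translate([370, 184, 24]) cube([24, 454, 56]);
translate([731, 184, 24]) cube([24, 454, 56]);


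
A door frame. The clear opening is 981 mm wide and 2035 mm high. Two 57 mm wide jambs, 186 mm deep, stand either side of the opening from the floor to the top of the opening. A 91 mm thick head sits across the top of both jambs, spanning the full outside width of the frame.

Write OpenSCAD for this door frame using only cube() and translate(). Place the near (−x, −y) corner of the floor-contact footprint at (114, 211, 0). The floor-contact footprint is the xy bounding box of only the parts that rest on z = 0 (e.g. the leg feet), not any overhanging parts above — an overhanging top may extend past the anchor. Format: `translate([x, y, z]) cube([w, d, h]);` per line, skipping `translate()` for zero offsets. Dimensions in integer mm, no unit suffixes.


translate([114, 211, 0]) cube([57, 186, 2035]);
translate([1152, 211, 0]) cube([57, 186, 2035]);
translate([114, 211, 2035]) cube([1095, 186, 91]);


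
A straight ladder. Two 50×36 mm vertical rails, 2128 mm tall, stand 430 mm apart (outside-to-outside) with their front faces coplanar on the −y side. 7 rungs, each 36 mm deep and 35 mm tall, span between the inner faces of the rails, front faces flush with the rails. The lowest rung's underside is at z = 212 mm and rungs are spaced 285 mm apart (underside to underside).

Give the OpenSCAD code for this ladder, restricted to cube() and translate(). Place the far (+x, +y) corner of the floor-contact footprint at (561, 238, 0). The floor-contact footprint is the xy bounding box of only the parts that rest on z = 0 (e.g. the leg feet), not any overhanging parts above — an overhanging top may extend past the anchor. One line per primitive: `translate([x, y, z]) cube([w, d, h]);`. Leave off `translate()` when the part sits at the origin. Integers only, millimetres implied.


translate([131, 202, 0]) cube([50, 36, 2128]);
translate([511, 202, 0]) cube([50, 36, 2128]);
translate([181, 202, 212]) cube([330, 36, 35]);
translate([181, 202, 497]) cube([330, 36, 35]);
translate([181, 202, 782]) cube([330, 36, 35]);
translate([181, 202, 1067]) cube([330, 36, 35]);
translate([181, 202, 1352]) cube([330, 36, 35]);
translate([181, 202, 1637]) cube([330, 36, 35]);
translate([181, 202, 1922]) cube([330, 36, 35]);


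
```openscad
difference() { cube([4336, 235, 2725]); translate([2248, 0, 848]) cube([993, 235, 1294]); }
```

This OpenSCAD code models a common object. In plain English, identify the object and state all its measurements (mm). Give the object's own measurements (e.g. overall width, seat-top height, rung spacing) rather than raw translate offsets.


A wall 4336 mm long (x), 235 mm thick (y), 2725 mm tall, with a rectangular window opening cut through it. The opening is 993 mm wide and 1294 mm tall; its sill is at z = 848 mm and its near (−x) edge is 2248 mm from the wall's −x end. The opening passes through the full wall thickness.


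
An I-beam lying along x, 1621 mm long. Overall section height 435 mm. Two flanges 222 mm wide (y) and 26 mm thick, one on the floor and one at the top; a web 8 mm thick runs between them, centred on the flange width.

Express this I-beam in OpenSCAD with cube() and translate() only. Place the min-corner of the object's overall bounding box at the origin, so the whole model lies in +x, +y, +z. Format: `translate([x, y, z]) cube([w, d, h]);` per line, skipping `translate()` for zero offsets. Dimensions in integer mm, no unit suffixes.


cube([1621, 222, 26]);
translate([0, 107, 26]) cube([1621, 8, 383]);
translate([0, 0, 409]) cube([1621, 222, 26]);


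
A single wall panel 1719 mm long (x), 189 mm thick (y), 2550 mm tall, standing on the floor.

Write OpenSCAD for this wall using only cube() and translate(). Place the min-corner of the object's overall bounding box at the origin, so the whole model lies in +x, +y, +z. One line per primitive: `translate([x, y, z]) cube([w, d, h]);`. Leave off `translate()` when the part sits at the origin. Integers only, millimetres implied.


cube([1719, 189, 2550]);


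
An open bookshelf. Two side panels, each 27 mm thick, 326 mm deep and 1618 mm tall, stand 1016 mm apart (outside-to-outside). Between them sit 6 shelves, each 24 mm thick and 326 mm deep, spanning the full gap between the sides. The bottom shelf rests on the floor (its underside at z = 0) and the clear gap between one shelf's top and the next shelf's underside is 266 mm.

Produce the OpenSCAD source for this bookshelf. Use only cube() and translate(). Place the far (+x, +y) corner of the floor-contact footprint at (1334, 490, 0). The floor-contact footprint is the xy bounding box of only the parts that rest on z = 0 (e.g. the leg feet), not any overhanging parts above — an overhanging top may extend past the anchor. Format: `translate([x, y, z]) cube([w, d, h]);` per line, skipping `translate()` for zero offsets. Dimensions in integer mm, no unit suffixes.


translate([318, 164, 0]) cube([27, 326, 1618]);
translate([1307, 164, 0]) cube([27, 326, 1618]);
translate([345, 164, 0]) cube([962, 326, 24]);
translate([345, 164, 290]) cube([962, 326, 24]);
translate([345, 164, 580]) cube([962, 326, 24]);
translate([345, 164, 870]) cube([962, 326, 24]);
translate([345, 164, 1160]) cube([962, 326, 24]);
translate([345, 164, 1450]) cube([962, 326, 24]);


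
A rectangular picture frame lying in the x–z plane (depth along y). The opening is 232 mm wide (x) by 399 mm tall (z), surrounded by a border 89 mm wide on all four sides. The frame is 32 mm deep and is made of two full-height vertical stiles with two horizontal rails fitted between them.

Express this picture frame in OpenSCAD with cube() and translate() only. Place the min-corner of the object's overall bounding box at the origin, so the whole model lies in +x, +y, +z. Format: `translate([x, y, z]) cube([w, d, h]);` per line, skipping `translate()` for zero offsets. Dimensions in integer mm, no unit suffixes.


cube([89, 32, 577]);
translate([321, 0, 0]) cube([89, 32, 577]);
translate([89, 0, 0]) cube([232, 32, 89]);
translate([89, 0, 488]) cube([232, 32, 89]);


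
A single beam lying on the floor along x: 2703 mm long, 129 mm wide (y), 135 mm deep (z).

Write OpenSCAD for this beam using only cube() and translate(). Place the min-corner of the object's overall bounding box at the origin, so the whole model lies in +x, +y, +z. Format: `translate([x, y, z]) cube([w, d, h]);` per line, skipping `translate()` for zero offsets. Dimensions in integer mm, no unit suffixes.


cube([2703, 129, 135]);


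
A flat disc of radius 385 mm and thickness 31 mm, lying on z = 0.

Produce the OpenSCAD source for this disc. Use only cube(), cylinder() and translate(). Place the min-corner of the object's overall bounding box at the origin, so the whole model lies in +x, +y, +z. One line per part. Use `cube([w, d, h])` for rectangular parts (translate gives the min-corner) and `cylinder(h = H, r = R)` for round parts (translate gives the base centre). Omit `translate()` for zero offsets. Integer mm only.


translate([385, 385, 0]) cylinder(h = 31, r = 385);


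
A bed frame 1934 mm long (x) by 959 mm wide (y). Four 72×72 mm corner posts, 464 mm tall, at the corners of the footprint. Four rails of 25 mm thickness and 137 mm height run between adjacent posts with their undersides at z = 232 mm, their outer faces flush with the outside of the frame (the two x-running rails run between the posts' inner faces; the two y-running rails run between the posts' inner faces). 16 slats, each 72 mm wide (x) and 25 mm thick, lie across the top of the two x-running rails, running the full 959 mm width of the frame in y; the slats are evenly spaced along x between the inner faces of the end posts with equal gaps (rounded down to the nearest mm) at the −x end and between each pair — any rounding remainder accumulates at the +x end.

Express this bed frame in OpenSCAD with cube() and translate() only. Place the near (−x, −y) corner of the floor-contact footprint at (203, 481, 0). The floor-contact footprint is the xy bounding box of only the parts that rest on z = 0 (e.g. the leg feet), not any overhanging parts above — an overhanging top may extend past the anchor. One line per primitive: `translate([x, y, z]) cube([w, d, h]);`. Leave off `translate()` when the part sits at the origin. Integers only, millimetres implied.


translate([203, 481, 0]) cube([72, 72, 464]);
translate([203, 1368, 0]) cube([72, 72, 464]);
translate([2065, 481, 0]) cube([72, 72, 464]);
translate([2065, 1368, 0]) cube([72, 72, 464]);
translate([275, 481, 232]) cube([1790, 25, 137]);
translate([275, 1415, 232]) cube([1790, 25, 137]);
translate([203, 553, 232]) cube([25, 815, 137]);
translate([2112, 553, 232]) cube([25, 815, 137]);
translate([312, 481, 369]) cube([72, 959, 25]);
translate([421, 481, 369]) cube([72, 959, 25]);
translate([530, 481, 369]) cube([72, 959, 25]);
translate([639, 481, 369]) cube([72, 959, 25]);
translate([748, 481, 369]) cube([72, 959, 25]);
translate([857, 481, 369]) cube([72, 959, 25]);
translate([966, 481, 369]) cube([72, 959, 25]);
translate([1075, 481, 369]) cube([72, 959, 25]);
translate([1184, 481, 369]) cube([72, 959, 25]);
translate([1293, 481, 369]) cube([72, 959, 25]);
translate([1402, 481, 369]) cube([72, 959, 25]);
translate([1511, 481, 369]) cube([72, 959, 25]);
translate([1620, 481, 369]) cube([72, 959, 25]);
translate([1729, 481, 369]) cube([72, 959, 25]);
translate([1838, 481, 369]) cube([72, 959, 25]);
translate([1947, 481, 369]) cube([72, 959, 25]);


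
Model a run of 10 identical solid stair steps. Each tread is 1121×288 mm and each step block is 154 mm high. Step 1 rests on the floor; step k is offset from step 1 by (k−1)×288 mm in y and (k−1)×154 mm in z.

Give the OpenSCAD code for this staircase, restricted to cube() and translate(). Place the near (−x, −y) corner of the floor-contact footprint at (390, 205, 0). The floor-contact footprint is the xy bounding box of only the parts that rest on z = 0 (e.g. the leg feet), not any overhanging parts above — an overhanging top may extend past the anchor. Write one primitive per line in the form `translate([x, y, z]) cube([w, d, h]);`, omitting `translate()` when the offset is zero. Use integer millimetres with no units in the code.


translate([390, 205, 0]) cube([1121, 288, 154]);
translate([390, 493, 154]) cube([1121, 288, 154]);
translate([390, 781, 308]) cube([1121, 288, 154]);
translate([390, 1069, 462]) cube([1121, 288, 154]);
translate([390, 1357, 616]) cube([1121, 288, 154]);
translate([390, 1645, 770]) cube([1121, 288, 154]);
translate([390, 1933, 924]) cube([1121, 288, 154]);
translate([390, 2221, 1078]) cube([1121, 288, 154]);
translate([390, 2509, 1232]) cube([1121, 288, 154]);
translate([390, 2797, 1386]) cube([1121, 288, 154]);


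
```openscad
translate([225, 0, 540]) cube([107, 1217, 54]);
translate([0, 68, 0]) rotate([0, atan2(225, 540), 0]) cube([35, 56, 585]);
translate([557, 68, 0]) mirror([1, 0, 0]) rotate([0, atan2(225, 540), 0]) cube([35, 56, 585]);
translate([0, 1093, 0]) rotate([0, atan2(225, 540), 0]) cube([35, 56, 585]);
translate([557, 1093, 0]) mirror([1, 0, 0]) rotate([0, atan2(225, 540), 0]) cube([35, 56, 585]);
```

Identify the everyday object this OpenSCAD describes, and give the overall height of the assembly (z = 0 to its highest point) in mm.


A sawhorse. The overall height is 594 mm.

A beam across two mirrored pairs of raked legs — a sawhorse. The beam's underside is at z = 540 (matching the legs' vertical rise in atan2(225, 540)) and the beam is 54 mm tall, so its top is at 540 + 54 = 594 mm. The raked legs top out at the beam's underside, so that is the highest point.


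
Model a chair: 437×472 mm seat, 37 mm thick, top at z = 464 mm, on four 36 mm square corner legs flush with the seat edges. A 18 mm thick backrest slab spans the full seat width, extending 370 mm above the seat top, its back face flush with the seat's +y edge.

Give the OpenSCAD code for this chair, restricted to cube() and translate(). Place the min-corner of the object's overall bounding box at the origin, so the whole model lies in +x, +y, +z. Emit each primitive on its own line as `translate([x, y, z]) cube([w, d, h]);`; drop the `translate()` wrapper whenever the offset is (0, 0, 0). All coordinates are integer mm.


translate([0, 0, 427]) cube([437, 472, 37]);
cube([36, 36, 427]);
translate([401, 0, 0]) cube([36, 36, 427]);
translate([0, 436, 0]) cube([36, 36, 427]);
translate([401, 436, 0]) cube([36, 36, 427]);
translate([0, 454, 464]) cube([437, 18, 370]);


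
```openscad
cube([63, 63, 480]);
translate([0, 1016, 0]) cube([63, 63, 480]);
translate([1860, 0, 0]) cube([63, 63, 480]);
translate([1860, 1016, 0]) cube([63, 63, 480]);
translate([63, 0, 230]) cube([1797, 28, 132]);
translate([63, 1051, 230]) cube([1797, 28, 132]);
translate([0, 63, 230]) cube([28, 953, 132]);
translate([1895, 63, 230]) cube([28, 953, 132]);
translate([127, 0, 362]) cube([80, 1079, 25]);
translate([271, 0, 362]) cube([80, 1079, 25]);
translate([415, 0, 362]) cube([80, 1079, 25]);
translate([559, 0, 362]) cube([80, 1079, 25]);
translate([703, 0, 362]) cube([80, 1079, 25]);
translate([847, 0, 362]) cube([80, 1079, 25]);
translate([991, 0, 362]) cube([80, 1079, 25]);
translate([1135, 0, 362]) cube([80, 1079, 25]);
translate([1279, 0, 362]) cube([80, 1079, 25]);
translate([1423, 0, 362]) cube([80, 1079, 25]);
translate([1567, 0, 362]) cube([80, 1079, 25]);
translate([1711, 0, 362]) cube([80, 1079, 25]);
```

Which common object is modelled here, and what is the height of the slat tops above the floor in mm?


A bed frame. The slat-top height is 387 mm.

Four posts, four rails, and a row of slats — a bed frame. Slats sit on the rails at z = 230 + 132 = 362; with slat thickness 25, the top is 387 mm.


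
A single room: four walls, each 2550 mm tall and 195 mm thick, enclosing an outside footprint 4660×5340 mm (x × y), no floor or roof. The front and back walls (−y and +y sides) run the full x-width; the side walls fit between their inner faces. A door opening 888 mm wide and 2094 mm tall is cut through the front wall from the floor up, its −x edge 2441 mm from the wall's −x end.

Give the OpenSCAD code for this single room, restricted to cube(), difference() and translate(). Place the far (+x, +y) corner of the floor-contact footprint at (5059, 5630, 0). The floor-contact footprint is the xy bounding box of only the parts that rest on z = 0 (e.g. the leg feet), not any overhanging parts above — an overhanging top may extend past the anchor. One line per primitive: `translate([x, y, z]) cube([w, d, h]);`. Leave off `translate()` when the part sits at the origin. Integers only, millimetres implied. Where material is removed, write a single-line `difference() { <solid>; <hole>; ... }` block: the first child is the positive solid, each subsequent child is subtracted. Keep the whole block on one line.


difference() { translate([399, 290, 0]) cube([4660, 195, 2550]); translate([2840, 290, 0]) cube([888, 195, 2094]); }
translate([399, 5435, 0]) cube([4660, 195, 2550]);
translate([399, 485, 0]) cube([195, 4950, 2550]);
translate([4864, 485, 0]) cube([195, 4950, 2550]);


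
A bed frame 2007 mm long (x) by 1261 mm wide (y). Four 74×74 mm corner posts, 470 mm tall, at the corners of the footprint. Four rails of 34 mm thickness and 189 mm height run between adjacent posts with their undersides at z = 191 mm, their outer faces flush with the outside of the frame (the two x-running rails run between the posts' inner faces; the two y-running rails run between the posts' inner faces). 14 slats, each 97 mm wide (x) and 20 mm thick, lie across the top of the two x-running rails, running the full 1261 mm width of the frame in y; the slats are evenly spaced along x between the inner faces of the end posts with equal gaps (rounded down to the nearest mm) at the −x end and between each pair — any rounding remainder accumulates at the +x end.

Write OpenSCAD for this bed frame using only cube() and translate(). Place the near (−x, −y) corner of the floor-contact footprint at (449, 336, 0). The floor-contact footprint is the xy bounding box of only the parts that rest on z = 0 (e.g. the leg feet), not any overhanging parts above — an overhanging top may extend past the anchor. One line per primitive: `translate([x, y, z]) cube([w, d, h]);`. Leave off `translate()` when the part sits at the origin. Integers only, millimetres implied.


translate([449, 336, 0]) cube([74, 74, 470]);
translate([449, 1523, 0]) cube([74, 74, 470]);
translate([2382, 336, 0]) cube([74, 74, 470]);
translate([2382, 1523, 0]) cube([74, 74, 470]);
translate([523, 336, 191]) cube([1859, 34, 189]);
translate([523, 1563, 191]) cube([1859, 34, 189]);
translate([449, 410, 191]) cube([34, 1113, 189]);
translate([2422, 410, 191]) cube([34, 1113, 189]);
translate([556, 336, 380]) cube([97, 1261, 20]);
translate([686, 336, 380]) cube([97, 1261, 20]);
translate([816, 336, 380]) cube([97, 1261, 20]);
translate([946, 336, 380]) cube([97, 1261, 20]);
translate([1076, 336, 380]) cube([97, 1261, 20]);
translate([1206, 336, 380]) cube([97, 1261, 20]);
translate([1336, 336, 380]) cube([97, 1261, 20]);
translate([1466, 336, 380]) cube([97, 1261, 20]);
translate([1596, 336, 380]) cube([97, 1261, 20]);
translate([1726, 336, 380]) cube([97, 1261, 20]);
translate([1856, 336, 380]) cube([97, 1261, 20]);
translate([1986, 336, 380]) cube([97, 1261, 20]);
translate([2116, 336, 380]) cube([97, 1261, 20]);
translate([2246, 336, 380]) cube([97, 1261, 20]);


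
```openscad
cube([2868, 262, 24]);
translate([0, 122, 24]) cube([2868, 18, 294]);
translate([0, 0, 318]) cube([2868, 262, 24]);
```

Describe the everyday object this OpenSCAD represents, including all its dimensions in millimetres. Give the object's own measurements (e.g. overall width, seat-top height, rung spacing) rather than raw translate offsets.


An I-beam lying along x, 2868 mm long. Overall section height 342 mm. Two flanges 262 mm wide (y) and 24 mm thick, one on the floor and one at the top; a web 18 mm thick runs between them, centred on the flange width.


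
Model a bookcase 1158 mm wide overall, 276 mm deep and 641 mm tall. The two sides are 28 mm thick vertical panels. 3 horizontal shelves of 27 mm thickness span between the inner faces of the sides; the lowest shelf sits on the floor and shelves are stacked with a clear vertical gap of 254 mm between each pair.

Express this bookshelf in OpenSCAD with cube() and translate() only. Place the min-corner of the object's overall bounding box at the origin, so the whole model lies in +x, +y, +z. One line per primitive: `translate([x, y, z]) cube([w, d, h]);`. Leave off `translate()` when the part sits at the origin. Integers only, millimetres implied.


cube([28, 276, 641]);
translate([1130, 0, 0]) cube([28, 276, 641]);
translate([28, 0, 0]) cube([1102, 276, 27]);
translate([28, 0, 281]) cube([1102, 276, 27]);
translate([28, 0, 562]) cube([1102, 276, 27]);


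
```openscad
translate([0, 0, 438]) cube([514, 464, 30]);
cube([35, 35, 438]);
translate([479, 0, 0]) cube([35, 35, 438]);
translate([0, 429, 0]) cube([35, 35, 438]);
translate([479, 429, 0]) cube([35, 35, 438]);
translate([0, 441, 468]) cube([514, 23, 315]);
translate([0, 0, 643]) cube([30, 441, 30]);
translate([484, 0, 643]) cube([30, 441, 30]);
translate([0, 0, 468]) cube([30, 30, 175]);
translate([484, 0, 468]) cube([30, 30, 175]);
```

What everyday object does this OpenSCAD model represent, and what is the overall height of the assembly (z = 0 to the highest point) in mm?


A chair. The overall height is 783 mm.

A slab on four corner posts with a tall panel at the back — a chair. The seat slab sits at z = 438 with thickness 30, and the 315 mm backrest starts at the seat top, so the overall height is 438 + 30 + 315 = 783 mm.


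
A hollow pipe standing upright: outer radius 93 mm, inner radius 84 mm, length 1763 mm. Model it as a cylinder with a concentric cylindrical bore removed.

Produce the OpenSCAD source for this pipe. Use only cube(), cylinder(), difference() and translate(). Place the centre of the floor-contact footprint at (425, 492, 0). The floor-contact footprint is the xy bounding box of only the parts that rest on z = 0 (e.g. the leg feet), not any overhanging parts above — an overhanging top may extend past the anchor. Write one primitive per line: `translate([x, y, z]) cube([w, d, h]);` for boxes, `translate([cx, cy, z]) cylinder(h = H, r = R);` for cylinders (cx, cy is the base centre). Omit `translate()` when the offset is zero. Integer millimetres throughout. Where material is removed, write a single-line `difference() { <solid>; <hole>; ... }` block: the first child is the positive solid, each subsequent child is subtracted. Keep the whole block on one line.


difference() { translate([425, 492, 0]) cylinder(h = 1763, r = 93); translate([425, 492, 0]) cylinder(h = 1763, r = 84); }


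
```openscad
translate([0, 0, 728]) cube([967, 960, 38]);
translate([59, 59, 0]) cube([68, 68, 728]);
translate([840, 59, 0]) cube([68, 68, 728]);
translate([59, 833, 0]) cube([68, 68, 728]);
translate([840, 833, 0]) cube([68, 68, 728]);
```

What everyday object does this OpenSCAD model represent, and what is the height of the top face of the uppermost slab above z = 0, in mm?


A table. The table height is 766 mm.

A 967×960×38 slab sits at z = 728 on four 68 mm square posts — a table. The top surface is at 728 + 38 = 766 mm.


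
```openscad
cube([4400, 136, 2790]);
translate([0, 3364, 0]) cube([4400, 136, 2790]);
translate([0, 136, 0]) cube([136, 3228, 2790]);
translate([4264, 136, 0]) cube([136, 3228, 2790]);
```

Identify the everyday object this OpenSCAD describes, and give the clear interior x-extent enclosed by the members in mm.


A house (or room) frame. The interior width is 4128 mm.

Four 2790 mm walls enclosing a rectangle with no floor or roof — a room or house frame. Outside width is 4400 mm and wall thickness is 136 mm, so the interior width is 4400 − 2 × 136 = 4128 mm.


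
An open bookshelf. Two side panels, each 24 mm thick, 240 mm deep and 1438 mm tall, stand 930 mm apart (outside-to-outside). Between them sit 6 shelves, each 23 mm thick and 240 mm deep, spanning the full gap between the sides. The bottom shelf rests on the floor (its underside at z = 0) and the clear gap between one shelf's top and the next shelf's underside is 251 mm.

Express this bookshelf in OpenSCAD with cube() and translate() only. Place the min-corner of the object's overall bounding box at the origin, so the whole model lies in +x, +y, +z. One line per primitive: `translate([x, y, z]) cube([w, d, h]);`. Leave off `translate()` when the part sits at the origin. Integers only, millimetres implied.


cube([24, 240, 1438]);
translate([906, 0, 0]) cube([24, 240, 1438]);
translate([24, 0, 0]) cube([882, 240, 23]);
translate([24, 0, 274]) cube([882, 240, 23]);
translate([24, 0, 548]) cube([882, 240, 23]);
translate([24, 0, 822]) cube([882, 240, 23]);
translate([24, 0, 1096]) cube([882, 240, 23]);
translate([24, 0, 1370]) cube([882, 240, 23]);


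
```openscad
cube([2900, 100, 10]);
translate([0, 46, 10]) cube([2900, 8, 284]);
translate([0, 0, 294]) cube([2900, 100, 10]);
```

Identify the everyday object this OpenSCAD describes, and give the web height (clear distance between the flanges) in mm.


An I-beam. The web height is 284 mm.

Two wide flanges with a thin centred web — an I-beam. Overall 304 mm minus two 10 mm flanges gives a web of 304 − 2·10 = 284 mm.


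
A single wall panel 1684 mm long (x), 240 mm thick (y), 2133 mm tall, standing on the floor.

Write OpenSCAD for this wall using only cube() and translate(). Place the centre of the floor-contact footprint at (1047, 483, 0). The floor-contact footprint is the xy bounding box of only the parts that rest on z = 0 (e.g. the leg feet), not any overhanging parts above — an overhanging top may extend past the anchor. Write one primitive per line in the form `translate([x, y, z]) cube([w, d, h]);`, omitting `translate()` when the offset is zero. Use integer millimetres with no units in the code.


translate([205, 363, 0]) cube([1684, 240, 2133]);


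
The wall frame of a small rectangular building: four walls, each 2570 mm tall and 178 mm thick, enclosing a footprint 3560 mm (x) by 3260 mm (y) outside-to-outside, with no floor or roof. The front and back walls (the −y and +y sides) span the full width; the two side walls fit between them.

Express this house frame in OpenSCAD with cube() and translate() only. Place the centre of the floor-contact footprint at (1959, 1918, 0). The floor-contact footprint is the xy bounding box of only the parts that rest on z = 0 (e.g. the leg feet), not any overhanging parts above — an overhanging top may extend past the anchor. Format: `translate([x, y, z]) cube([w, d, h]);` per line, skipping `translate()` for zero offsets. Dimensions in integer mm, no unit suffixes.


translate([179, 288, 0]) cube([3560, 178, 2570]);
translate([179, 3370, 0]) cube([3560, 178, 2570]);
translate([179, 466, 0]) cube([178, 2904, 2570]);
translate([3561, 466, 0]) cube([178, 2904, 2570]);


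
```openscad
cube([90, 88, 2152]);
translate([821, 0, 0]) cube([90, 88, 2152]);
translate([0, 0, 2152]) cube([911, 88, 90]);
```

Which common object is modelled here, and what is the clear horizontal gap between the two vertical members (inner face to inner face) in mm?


A door frame. The clear opening width is 731 mm.

Two 2152 mm tall posts with a header on top — a door frame. The left jamb is 90 mm wide at x = 0; the right jamb starts at x = 821. The clear opening is 821 − 90 = 731 mm.


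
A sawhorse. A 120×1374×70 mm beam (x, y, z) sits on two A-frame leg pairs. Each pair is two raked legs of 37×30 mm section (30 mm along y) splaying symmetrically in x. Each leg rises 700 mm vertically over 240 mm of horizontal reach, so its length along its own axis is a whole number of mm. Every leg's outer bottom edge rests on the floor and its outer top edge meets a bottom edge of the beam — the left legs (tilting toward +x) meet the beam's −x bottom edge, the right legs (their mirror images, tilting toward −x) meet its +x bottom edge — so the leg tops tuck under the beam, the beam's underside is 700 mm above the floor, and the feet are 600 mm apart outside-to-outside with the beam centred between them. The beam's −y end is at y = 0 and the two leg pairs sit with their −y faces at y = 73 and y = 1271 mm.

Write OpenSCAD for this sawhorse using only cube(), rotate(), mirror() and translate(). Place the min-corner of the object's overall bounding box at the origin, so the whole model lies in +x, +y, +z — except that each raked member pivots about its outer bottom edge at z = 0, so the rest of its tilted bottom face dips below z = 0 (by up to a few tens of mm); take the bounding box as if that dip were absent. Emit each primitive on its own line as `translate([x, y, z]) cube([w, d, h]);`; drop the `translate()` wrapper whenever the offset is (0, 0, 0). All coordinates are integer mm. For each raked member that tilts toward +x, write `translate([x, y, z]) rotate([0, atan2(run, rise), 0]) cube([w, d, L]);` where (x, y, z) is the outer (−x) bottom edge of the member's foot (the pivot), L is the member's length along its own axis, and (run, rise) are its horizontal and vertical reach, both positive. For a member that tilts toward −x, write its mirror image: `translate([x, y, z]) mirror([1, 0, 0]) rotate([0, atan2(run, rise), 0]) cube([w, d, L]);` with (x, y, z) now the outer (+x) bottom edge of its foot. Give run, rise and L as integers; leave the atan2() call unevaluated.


translate([240, 0, 700]) cube([120, 1374, 70]);
translate([0, 73, 0]) rotate([0, atan2(240, 700), 0]) cube([37, 30, 740]);
translate([600, 73, 0]) mirror([1, 0, 0]) rotate([0, atan2(240, 700), 0]) cube([37, 30, 740]);
translate([0, 1271, 0]) rotate([0, atan2(240, 700), 0]) cube([37, 30, 740]);
translate([600, 1271, 0]) mirror([1, 0, 0]) rotate([0, atan2(240, 700), 0]) cube([37, 30, 740]);


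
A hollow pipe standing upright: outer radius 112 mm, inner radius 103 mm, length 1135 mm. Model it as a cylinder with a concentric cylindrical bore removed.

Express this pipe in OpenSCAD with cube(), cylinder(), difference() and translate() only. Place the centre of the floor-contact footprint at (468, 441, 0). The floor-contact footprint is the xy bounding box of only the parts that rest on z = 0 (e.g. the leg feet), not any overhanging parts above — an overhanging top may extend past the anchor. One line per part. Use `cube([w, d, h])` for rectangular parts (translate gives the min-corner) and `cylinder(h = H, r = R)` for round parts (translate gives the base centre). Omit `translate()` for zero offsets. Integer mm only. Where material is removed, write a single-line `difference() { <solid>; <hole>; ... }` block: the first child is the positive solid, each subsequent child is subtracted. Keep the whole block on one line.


difference() { translate([468, 441, 0]) cylinder(h = 1135, r = 112); translate([468, 441, 0]) cylinder(h = 1135, r = 103); }


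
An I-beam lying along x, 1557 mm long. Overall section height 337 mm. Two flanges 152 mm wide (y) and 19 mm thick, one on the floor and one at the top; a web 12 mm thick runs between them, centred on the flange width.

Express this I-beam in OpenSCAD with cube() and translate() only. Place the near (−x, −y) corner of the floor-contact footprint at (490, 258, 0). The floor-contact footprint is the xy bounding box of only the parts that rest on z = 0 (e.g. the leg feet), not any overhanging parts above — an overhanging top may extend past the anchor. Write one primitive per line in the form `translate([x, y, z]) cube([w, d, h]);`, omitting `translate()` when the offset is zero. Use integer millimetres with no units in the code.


translate([490, 258, 0]) cube([1557, 152, 19]);
translate([490, 328, 19]) cube([1557, 12, 299]);
translate([490, 258, 318]) cube([1557, 152, 19]);


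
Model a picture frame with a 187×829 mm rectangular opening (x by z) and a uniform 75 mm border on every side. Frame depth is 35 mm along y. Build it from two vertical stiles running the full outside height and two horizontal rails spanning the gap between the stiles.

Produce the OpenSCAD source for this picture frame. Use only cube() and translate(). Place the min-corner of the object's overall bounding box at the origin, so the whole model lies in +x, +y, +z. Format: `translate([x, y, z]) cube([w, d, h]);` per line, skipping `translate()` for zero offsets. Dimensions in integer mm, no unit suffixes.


cube([75, 35, 979]);
translate([262, 0, 0]) cube([75, 35, 979]);
translate([75, 0, 0]) cube([187, 35, 75]);
translate([75, 0, 904]) cube([187, 35, 75]);


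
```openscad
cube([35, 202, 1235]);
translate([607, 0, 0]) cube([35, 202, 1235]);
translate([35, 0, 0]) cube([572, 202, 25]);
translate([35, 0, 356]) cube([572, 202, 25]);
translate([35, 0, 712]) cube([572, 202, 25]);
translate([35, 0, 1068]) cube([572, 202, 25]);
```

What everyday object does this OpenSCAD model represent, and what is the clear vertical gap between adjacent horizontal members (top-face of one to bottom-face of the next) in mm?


A bookshelf. The clear shelf gap is 331 mm.

Two tall side panels with 4 horizontal boards between them — a bookshelf. The first two shelf undersides are at z = 0 and z = 356; with shelf thickness 25, the clear gap is 356 − 0 − 25 = 331 mm.


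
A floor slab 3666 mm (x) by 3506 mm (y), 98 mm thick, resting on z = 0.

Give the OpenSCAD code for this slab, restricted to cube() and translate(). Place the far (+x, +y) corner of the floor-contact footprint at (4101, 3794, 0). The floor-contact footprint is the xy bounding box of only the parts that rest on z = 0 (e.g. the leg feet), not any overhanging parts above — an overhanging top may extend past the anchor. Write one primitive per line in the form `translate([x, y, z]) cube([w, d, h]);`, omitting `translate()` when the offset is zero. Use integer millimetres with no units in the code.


translate([435, 288, 0]) cube([3666, 3506, 98]);


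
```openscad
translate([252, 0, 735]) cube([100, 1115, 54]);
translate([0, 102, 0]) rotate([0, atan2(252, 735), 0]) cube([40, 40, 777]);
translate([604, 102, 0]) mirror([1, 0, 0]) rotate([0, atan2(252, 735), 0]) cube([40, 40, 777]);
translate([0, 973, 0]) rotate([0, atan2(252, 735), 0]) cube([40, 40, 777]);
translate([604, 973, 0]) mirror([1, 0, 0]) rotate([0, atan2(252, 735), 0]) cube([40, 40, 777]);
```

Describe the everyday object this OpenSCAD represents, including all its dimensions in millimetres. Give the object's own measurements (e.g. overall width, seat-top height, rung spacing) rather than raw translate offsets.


A sawhorse. A 100×1115×54 mm beam (x, y, z) sits on two A-frame leg pairs. Each pair is two raked legs of 40×40 mm section (40 mm along y) splaying symmetrically in x. Each leg rises 735 mm vertically over 252 mm of horizontal reach and is 777 mm long along its own axis. Every leg's outer bottom edge rests on the floor and its outer top edge meets a bottom edge of the beam — the left legs (tilting toward +x) meet the beam's −x bottom edge, the right legs (their mirror images, tilting toward −x) meet its +x bottom edge — so the leg tops tuck under the beam, the beam's underside is 735 mm above the floor, and the feet are 604 mm apart outside-to-outside with the beam centred between them. The two leg pairs are set in 102 mm from either end of the beam.


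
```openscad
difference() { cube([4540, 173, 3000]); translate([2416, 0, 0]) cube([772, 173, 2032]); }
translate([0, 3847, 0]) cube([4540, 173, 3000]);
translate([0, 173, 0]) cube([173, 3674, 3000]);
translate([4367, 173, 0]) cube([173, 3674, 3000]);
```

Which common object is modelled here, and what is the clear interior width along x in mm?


A single room. The interior width is 4194 mm.

Four walls enclosing a rectangle with a door in the front wall — a room. Outside width 4540 minus two 173 mm walls gives 4194 mm.


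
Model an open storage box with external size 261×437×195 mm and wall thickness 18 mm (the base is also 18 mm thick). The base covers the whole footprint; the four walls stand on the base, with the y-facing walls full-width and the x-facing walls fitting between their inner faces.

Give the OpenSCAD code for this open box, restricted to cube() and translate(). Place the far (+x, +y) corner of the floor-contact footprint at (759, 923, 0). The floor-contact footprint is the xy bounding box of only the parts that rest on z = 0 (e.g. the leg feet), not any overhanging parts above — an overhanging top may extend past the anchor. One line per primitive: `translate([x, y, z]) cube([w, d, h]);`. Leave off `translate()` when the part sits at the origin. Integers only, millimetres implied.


translate([498, 486, 0]) cube([261, 437, 18]);
translate([498, 486, 18]) cube([261, 18, 177]);
translate([498, 905, 18]) cube([261, 18, 177]);
translate([498, 504, 18]) cube([18, 401, 177]);
translate([741, 504, 18]) cube([18, 401, 177]);


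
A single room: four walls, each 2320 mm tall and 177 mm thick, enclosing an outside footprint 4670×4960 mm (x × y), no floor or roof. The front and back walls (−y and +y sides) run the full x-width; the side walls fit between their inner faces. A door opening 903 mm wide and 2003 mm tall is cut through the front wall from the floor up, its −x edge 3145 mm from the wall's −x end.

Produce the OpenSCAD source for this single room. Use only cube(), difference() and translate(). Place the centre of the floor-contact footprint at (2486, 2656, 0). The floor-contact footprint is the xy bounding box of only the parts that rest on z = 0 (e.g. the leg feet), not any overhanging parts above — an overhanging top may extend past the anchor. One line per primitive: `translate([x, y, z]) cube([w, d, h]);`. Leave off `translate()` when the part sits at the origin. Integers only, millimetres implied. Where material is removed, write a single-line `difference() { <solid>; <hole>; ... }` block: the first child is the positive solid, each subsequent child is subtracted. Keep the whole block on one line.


difference() { translate([151, 176, 0]) cube([4670, 177, 2320]); translate([3296, 176, 0]) cube([903, 177, 2003]); }
translate([151, 4959, 0]) cube([4670, 177, 2320]);
translate([151, 353, 0]) cube([177, 4606, 2320]);
translate([4644, 353, 0]) cube([177, 4606, 2320]);


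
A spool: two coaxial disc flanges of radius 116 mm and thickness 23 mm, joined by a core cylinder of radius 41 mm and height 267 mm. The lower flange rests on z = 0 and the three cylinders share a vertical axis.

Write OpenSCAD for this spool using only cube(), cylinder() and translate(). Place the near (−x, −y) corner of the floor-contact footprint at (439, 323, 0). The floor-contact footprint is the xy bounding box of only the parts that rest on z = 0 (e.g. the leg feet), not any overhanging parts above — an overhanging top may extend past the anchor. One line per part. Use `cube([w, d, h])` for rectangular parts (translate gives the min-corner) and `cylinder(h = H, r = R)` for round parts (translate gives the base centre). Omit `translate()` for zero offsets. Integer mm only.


translate([555, 439, 0]) cylinder(h = 23, r = 116);
translate([555, 439, 23]) cylinder(h = 267, r = 41);
translate([555, 439, 290]) cylinder(h = 23, r = 116);


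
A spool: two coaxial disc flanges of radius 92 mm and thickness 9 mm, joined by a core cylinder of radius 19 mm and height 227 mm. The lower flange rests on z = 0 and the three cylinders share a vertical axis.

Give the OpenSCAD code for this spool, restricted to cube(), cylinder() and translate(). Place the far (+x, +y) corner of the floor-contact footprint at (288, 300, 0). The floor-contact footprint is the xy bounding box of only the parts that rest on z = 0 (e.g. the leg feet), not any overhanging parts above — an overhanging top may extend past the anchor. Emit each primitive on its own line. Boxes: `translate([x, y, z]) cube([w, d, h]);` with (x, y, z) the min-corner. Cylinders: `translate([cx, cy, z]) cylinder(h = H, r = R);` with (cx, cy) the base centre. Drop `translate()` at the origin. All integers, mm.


translate([196, 208, 0]) cylinder(h = 9, r = 92);
translate([196, 208, 9]) cylinder(h = 227, r = 19);
translate([196, 208, 236]) cylinder(h = 9, r = 92);


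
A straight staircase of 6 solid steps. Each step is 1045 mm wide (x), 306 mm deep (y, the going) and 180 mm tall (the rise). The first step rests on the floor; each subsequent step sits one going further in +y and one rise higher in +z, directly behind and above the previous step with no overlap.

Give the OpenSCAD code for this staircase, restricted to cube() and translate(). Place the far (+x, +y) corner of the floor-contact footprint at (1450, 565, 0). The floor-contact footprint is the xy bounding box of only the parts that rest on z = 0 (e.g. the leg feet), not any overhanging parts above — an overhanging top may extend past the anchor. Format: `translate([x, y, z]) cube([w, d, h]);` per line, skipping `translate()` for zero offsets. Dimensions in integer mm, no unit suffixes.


translate([405, 259, 0]) cube([1045, 306, 180]);
translate([405, 565, 180]) cube([1045, 306, 180]);
translate([405, 871, 360]) cube([1045, 306, 180]);
translate([405, 1177, 540]) cube([1045, 306, 180]);
translate([405, 1483, 720]) cube([1045, 306, 180]);
translate([405, 1789, 900]) cube([1045, 306, 180]);
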